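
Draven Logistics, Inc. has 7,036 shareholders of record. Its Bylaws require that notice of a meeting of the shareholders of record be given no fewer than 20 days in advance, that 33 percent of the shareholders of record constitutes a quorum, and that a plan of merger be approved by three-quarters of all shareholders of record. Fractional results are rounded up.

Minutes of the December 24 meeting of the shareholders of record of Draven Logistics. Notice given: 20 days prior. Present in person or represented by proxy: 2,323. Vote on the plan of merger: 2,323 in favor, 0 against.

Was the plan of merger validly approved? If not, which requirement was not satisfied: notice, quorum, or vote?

Invalid — vote requirement not satisfied.

Notice: 20 days given; 20 required. Satisfied.
Quorum: 33% of 7,036 = 2,321.88, rounded up to 2,322; 2,323 present. Satisfied.
Vote: requires three-fourths of all shareholders of record (7,036); 3/4 of 7036 = 5277, so 5,277 needed; 2,323 in favor. Not satisfied.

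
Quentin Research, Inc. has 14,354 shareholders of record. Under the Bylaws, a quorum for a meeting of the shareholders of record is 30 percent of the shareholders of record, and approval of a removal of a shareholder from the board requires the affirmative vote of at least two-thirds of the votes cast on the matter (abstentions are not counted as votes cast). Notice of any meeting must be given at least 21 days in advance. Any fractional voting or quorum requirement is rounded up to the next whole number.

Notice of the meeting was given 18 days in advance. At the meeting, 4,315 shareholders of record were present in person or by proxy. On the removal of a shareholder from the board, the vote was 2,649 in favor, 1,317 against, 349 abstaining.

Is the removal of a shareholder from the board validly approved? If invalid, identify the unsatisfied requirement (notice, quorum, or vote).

Invalid — notice requirement not satisfied.

Notice: 18 days given; 21 required. Not satisfied.
Quorum: 30% of 14,354 = 4,306.20, rounded up to 4,307; 4,315 present. Satisfied.
Vote: requires two-thirds of the votes cast (4,315 − 349 abstaining = 3,966); 2/3 of 3966 = 2644, so 2,644 needed; 2,649 in favor. Satisfied.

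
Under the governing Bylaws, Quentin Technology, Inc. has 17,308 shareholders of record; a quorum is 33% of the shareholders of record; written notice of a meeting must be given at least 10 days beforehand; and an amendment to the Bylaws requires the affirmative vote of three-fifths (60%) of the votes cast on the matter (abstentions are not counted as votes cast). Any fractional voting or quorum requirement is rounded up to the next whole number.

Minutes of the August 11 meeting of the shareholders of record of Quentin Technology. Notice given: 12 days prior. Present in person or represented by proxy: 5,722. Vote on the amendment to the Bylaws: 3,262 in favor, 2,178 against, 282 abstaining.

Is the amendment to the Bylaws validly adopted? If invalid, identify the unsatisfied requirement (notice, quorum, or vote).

Invalid — vote requirement not satisfied.

Notice: 12 days given; 10 required. Satisfied.
Quorum: 33% of 17,308 = 5,711.64, rounded up to 5,712; 5,722 present. Satisfied.
Vote: requires three-fifths of the votes cast (5,722 − 282 abstaining = 5,440); 3/5 of 5440 = 3264, so 3,264 needed; 3,262 in favor. Not satisfied.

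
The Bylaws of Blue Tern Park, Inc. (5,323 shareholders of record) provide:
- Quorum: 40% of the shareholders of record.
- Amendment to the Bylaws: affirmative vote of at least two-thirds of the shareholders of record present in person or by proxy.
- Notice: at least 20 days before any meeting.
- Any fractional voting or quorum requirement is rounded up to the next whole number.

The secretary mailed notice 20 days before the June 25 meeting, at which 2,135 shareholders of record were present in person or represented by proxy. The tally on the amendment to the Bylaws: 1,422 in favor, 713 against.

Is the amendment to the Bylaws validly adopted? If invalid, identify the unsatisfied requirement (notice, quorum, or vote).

Notice: 20 days given; 20 required. Satisfied.
Quorum: 40% of 5,323 = 2,129.20, rounded up to 2,130; 2,135 present. Satisfied.
Vote: requires two-thirds of those present (2,135); 2/3 of 2135 = 1423.33, rounded up to 1424, so 1,424 needed; 1,422 in favor. Not satisfied.

Invalid — vote requirement not satisfied.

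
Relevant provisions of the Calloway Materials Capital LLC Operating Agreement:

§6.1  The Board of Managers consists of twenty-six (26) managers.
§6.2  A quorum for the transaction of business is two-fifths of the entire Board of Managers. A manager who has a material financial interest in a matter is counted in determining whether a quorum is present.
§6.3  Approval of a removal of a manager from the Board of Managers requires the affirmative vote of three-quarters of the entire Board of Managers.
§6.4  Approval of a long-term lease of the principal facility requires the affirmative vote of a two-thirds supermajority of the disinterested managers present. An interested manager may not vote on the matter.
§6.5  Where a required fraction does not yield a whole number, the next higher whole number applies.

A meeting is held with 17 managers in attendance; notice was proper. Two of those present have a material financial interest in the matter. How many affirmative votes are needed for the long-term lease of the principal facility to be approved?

10

The long-term lease of the principal facility requires two-thirds of the disinterested managers present (17 − 2 = 15).
2/3 of 15 = 10.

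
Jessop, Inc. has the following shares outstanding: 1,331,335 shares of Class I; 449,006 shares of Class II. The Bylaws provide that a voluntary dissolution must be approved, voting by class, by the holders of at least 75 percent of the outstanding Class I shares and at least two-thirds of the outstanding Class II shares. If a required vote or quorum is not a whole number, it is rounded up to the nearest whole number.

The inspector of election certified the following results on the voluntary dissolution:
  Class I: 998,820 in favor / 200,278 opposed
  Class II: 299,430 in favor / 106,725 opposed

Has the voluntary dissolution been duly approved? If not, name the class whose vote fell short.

Class I: 3/4 of 1331335 = 998501.25, rounded up to 998502; 998,502 required, 998,820 in favor — approved.
Class II: 2/3 of 449006 = 299337.33, rounded up to 299338; 299,338 required, 299,430 in favor — approved.

Approved — every class gave the required vote.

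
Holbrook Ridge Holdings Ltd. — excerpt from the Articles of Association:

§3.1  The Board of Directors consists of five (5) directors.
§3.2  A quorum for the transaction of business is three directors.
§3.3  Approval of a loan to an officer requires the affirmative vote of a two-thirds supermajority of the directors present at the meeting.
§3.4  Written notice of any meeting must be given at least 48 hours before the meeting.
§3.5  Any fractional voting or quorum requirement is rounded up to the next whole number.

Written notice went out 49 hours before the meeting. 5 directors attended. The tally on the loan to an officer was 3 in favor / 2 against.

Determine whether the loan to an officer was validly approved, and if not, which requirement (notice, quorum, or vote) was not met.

Invalid — vote requirement not satisfied.

Notice: 49 hours given; 48 required (49 ≥ 48). Satisfied.
Quorum: 5 present; quorum is 3. Satisfied.
Vote: the loan to an officer requires two-thirds of the directors present (5). 2/3 of 5 = 3.33, rounded up to 4, so 4 affirmative votes are needed; 3 voted in favor. Not satisfied.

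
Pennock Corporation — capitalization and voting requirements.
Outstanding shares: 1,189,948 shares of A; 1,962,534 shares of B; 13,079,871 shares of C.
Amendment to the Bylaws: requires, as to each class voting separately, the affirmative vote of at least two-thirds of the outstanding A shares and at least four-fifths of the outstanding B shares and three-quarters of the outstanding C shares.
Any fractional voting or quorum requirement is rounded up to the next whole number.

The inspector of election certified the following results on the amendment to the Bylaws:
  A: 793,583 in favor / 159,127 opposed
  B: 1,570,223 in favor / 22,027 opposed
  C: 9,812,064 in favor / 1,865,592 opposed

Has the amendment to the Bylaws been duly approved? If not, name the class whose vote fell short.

Approved — every class gave the required vote.

A: 2/3 of 1189948 = 793298.67, rounded up to 793299; 793,299 required, 793,583 in favor — approved.
B: 4/5 of 1962534 = 1570027.20, rounded up to 1570028; 1,570,028 required, 1,570,223 in favor — approved.
C: 3/4 of 13079871 = 9809903.25, rounded up to 9809904; 9,809,904 required, 9,812,064 in favor — approved.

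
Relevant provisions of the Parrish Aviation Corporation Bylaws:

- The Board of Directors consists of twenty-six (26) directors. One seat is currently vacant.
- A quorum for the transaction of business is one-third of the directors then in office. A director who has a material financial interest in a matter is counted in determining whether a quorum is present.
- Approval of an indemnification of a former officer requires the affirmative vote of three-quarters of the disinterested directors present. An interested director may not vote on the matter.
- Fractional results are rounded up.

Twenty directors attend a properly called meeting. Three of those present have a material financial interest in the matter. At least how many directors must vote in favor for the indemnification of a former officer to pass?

The indemnification of a former officer requires three-fourths of the disinterested directors present (20 − 3 = 17).
3/4 of 17 = 12.75, rounded up to 13.

13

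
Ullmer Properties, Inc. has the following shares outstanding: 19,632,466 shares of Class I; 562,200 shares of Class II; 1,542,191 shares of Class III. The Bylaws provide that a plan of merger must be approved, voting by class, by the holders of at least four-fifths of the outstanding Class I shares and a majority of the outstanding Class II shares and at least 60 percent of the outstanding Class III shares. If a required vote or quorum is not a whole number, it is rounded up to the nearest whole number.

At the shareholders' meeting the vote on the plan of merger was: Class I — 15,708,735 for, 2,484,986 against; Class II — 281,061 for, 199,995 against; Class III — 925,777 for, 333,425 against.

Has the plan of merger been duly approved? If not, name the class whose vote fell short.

Not approved — the Class II shares did not give the required vote.

Class I: 4/5 of 19632466 = 15705972.80, rounded up to 15705973; 15,705,973 required, 15,708,735 in favor — approved.
Class II: a majority of 562200 is 281101; 281,101 required, 281,061 in favor — not approved.
Class III: 3/5 of 1542191 = 925314.60, rounded up to 925315; 925,315 required, 925,777 in favor — approved.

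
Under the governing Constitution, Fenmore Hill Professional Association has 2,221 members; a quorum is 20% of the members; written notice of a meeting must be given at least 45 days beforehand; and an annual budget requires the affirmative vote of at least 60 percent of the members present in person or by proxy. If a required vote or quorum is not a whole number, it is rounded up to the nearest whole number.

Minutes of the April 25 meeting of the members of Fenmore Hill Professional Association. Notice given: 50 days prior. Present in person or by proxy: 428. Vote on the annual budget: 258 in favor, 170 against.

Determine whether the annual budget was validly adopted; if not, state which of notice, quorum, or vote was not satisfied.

Invalid — quorum requirement not satisfied.

Notice: 50 days given; 45 required. Satisfied.
Quorum: 20% of 2,221 = 444.20, rounded up to 445; 428 present. Not satisfied.
Vote: requires three-fifths of those present (428); 3/5 of 428 = 256.80, rounded up to 257, so 257 needed; 258 in favor. Satisfied.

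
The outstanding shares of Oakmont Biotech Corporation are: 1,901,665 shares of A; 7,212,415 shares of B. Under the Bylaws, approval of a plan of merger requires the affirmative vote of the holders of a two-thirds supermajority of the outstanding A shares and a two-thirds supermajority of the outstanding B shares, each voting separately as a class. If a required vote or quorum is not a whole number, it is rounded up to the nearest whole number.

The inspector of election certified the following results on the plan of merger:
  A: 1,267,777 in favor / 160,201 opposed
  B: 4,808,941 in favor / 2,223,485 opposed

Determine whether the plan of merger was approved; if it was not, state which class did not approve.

A: 2/3 of 1901665 = 1267776.67, rounded up to 1267777; 1,267,777 required, 1,267,777 in favor — approved.
B: 2/3 of 7212415 = 4808276.67, rounded up to 4808277; 4,808,277 required, 4,808,941 in favor — approved.

Approved — every class gave the required vote.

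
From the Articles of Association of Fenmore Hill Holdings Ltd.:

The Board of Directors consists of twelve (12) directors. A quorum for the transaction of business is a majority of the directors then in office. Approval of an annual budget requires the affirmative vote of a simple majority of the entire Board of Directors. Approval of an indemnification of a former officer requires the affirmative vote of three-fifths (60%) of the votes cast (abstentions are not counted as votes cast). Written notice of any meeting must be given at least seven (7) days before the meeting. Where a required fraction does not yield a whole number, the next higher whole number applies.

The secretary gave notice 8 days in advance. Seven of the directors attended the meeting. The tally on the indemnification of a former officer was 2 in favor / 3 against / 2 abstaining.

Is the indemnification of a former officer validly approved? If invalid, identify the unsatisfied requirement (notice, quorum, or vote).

Notice: 8 days given; 7 required (8 ≥ 7). Satisfied.
Quorum: 7 present; quorum is 7. Satisfied.
Vote: the indemnification of a former officer requires three-fifths of the votes cast (7 present − 2 abstaining = 5). 3/5 of 5 = 3, so 3 affirmative votes are needed; 2 voted in favor. Not satisfied.

Invalid — vote requirement not satisfied.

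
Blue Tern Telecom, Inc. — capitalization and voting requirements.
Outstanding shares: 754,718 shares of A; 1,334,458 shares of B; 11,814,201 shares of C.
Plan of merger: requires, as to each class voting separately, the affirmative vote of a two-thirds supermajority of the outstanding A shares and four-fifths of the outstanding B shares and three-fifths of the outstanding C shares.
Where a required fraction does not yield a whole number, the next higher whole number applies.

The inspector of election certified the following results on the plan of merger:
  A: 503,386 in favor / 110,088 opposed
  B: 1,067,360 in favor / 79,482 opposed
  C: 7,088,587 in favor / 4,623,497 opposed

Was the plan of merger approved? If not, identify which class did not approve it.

A: 2/3 of 754718 = 503145.33, rounded up to 503146; 503,146 required, 503,386 in favor — approved.
B: 4/5 of 1334458 = 1067566.40, rounded up to 1067567; 1,067,567 required, 1,067,360 in favor — not approved.
C: 3/5 of 11814201 = 7088520.60, rounded up to 7088521; 7,088,521 required, 7,088,587 in favor — approved.

Not approved — the B shares did not give the required vote.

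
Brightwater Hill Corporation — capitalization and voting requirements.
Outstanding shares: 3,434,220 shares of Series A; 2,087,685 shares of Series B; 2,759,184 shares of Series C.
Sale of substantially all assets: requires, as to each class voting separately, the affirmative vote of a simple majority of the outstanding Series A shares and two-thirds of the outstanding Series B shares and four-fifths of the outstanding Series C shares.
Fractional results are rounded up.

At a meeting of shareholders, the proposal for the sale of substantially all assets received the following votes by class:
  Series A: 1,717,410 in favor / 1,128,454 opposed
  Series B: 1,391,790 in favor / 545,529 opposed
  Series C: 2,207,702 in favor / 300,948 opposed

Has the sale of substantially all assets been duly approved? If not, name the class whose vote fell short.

Approved — every class gave the required vote.

Series A: a majority of 3434220 is 1717111; 1,717,111 required, 1,717,410 in favor — approved.
Series B: 2/3 of 2087685 = 1391790; 1,391,790 required, 1,391,790 in favor — approved.
Series C: 4/5 of 2759184 = 2207347.20, rounded up to 2207348; 2,207,348 required, 2,207,702 in favor — approved.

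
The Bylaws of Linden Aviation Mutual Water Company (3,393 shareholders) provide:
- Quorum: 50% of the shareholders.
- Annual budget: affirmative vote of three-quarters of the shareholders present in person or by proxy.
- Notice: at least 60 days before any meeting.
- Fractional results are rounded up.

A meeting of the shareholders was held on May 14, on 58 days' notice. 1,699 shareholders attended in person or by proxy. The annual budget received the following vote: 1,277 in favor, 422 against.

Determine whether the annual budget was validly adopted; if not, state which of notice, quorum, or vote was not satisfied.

Notice: 58 days given; 60 required. Not satisfied.
Quorum: 50% of 3,393 = 1,696.50, rounded up to 1,697; 1,699 present. Satisfied.
Vote: requires three-fourths of those present (1,699); 3/4 of 1699 = 1274.25, rounded up to 1275, so 1,275 needed; 1,277 in favor. Satisfied.

Invalid — notice requirement not satisfied.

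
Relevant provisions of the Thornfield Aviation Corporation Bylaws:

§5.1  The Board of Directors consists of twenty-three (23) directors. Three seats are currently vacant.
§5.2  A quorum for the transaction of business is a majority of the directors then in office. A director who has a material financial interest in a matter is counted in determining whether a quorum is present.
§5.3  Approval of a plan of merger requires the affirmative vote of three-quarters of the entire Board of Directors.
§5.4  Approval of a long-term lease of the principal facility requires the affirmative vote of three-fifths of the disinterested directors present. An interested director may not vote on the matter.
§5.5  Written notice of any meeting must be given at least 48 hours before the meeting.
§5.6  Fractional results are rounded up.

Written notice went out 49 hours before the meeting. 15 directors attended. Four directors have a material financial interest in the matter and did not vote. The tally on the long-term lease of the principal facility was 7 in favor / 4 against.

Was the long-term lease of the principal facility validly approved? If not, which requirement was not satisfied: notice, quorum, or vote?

Notice: 49 hours given; 48 required (49 ≥ 48). Satisfied.
Quorum: 15 present (interested directors count toward quorum); quorum is 11. Satisfied.
Vote: the long-term lease of the principal facility requires three-fifths of the disinterested directors present (15 − 4 = 11). 3/5 of 11 = 6.60, rounded up to 7, so 7 affirmative votes are needed; 7 voted in favor. Satisfied.

Valid — all requirements satisfied.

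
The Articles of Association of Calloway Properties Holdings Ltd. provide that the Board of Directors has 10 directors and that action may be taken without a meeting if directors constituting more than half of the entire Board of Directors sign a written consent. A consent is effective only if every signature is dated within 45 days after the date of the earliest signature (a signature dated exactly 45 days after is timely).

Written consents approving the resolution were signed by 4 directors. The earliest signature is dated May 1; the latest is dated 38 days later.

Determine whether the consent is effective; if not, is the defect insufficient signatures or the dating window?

Signatures required: more than half of 10 — a majority of 10 is 6, so 6 needed; 4 signed. Insufficient.
Dating window: the latest signature is 38 days after the earliest; the limit is 45 days. Within the window.

Not effective — insufficient signatures.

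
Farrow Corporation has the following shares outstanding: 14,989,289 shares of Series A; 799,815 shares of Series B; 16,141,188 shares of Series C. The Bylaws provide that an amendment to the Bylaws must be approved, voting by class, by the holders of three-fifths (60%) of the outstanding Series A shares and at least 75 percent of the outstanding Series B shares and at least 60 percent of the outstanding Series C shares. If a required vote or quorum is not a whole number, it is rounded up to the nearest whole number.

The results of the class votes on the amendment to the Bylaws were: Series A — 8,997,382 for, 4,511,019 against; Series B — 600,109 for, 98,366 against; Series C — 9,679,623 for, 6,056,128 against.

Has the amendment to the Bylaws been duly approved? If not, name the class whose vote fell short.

Series A: 3/5 of 14989289 = 8993573.40, rounded up to 8993574; 8,993,574 required, 8,997,382 in favor — approved.
Series B: 3/4 of 799815 = 599861.25, rounded up to 599862; 599,862 required, 600,109 in favor — approved.
Series C: 3/5 of 16141188 = 9684712.80, rounded up to 9684713; 9,684,713 required, 9,679,623 in favor — not approved.

Not approved — the Series C shares did not give the required vote.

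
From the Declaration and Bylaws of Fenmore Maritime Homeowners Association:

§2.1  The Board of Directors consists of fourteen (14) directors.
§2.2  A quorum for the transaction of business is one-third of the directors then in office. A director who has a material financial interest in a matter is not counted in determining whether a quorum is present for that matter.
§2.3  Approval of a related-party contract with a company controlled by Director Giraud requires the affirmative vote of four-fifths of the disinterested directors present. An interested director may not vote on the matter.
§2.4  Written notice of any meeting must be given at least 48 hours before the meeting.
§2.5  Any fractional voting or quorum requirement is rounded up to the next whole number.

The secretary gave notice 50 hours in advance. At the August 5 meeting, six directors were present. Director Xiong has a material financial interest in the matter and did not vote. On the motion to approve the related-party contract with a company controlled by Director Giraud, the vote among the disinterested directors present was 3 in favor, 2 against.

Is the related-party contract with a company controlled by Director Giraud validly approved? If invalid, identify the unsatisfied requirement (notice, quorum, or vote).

Invalid — vote requirement not satisfied.

Notice: 50 hours given; 48 required (50 ≥ 48). Satisfied.
Quorum: 6 present, but the 1 interested director does not count, leaving 5. Quorum is 5. Satisfied.
Vote: the related-party contract with a company controlled by Director Giraud requires four-fifths of the disinterested directors present (6 − 1 = 5). 4/5 of 5 = 4, so 4 affirmative votes are needed; 3 voted in favor. Not satisfied.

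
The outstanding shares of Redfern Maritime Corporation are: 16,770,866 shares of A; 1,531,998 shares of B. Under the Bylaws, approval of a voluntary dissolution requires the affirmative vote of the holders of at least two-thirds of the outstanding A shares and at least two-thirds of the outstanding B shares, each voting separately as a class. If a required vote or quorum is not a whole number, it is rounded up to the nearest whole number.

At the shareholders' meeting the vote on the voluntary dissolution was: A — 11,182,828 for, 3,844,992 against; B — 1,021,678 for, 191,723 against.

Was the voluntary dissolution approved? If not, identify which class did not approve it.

Approved — every class gave the required vote.

A: 2/3 of 16770866 = 11180577.33, rounded up to 11180578; 11,180,578 required, 11,182,828 in favor — approved.
B: 2/3 of 1531998 = 1021332; 1,021,332 required, 1,021,678 in favor — approved.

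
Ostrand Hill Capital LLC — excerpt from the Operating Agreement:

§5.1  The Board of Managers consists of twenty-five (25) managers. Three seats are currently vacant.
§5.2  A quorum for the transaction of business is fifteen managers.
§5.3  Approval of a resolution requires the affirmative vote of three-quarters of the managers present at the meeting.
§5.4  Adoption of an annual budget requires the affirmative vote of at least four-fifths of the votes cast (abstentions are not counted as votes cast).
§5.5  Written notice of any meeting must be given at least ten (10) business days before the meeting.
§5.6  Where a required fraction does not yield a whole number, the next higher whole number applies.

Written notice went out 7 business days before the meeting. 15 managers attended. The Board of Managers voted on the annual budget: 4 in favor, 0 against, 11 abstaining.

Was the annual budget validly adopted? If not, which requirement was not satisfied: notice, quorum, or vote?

Invalid — notice requirement not satisfied.

Notice: 7 business days given; 10 required (7 < 10). Not satisfied.
Quorum: 15 present; quorum is 15. Satisfied.
Vote: the annual budget requires four-fifths of the votes cast (15 present − 11 abstaining = 4). 4/5 of 4 = 3.20, rounded up to 4, so 4 affirmative votes are needed; 4 voted in favor. Satisfied.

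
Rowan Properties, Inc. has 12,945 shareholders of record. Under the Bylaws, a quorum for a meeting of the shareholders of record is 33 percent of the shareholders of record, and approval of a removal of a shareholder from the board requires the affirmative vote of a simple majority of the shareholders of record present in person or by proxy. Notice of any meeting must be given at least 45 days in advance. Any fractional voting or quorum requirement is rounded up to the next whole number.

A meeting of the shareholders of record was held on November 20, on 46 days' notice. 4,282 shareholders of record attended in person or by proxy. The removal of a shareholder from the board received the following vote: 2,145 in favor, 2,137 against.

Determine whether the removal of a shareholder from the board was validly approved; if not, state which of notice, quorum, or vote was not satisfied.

Notice: 46 days given; 45 required. Satisfied.
Quorum: 33% of 12,945 = 4,271.85, rounded up to 4,272; 4,282 present. Satisfied.
Vote: requires a majority of those present (4,282); a majority of 4282 is 2142, so 2,142 needed; 2,145 in favor. Satisfied.

Valid — all requirements satisfied.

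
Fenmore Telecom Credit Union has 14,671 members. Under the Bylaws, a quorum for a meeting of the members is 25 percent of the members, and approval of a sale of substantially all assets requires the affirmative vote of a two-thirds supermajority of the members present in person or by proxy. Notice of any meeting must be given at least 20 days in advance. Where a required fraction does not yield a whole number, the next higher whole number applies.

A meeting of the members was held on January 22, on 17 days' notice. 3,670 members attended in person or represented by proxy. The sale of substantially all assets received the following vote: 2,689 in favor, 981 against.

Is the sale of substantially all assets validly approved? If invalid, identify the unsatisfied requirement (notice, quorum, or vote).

Invalid — notice requirement not satisfied.

Notice: 17 days given; 20 required. Not satisfied.
Quorum: 25% of 14,671 = 3,667.75, rounded up to 3,668; 3,670 present. Satisfied.
Vote: requires two-thirds of those present (3,670); 2/3 of 3670 = 2446.67, rounded up to 2447, so 2,447 needed; 2,689 in favor. Satisfied.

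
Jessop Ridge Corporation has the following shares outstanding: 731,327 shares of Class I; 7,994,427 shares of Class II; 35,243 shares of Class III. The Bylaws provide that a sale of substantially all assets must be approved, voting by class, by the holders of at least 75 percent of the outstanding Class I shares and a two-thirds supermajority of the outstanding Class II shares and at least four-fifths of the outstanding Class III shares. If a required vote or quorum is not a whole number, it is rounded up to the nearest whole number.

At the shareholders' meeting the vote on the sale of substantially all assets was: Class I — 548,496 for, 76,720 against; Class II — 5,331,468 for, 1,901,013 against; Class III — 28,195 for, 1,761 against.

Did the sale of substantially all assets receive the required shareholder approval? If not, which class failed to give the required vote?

Approved — every class gave the required vote.

Class I: 3/4 of 731327 = 548495.25, rounded up to 548496; 548,496 required, 548,496 in favor — approved.
Class II: 2/3 of 7994427 = 5329618; 5,329,618 required, 5,331,468 in favor — approved.
Class III: 4/5 of 35243 = 28194.40, rounded up to 28195; 28,195 required, 28,195 in favor — approved.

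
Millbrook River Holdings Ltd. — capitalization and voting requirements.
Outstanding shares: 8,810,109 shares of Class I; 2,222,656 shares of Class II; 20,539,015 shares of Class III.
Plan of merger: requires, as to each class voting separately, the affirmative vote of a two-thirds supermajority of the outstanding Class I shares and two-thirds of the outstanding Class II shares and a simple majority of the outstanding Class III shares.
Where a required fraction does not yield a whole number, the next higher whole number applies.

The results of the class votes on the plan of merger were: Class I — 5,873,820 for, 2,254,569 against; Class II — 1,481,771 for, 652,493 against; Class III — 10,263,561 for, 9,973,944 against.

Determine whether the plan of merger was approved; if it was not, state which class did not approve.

Class I: 2/3 of 8810109 = 5873406; 5,873,406 required, 5,873,820 in favor — approved.
Class II: 2/3 of 2222656 = 1481770.67, rounded up to 1481771; 1,481,771 required, 1,481,771 in favor — approved.
Class III: a majority of 20539015 is 10269508; 10,269,508 required, 10,263,561 in favor — not approved.

Not approved — the Class III shares did not give the required vote.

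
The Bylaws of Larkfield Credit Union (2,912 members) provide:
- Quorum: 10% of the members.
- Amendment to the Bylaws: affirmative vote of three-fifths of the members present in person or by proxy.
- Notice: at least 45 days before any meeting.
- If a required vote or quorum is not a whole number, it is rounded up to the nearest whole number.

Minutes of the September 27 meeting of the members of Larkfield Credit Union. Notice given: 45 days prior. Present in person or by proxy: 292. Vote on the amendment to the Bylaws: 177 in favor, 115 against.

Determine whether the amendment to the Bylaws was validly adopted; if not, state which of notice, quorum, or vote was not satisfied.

Valid — all requirements satisfied.

Notice: 45 days given; 45 required. Satisfied.
Quorum: 10% of 2,912 = 291.20, rounded up to 292; 292 present. Satisfied.
Vote: requires three-fifths of those present (292); 3/5 of 292 = 175.20, rounded up to 176, so 176 needed; 177 in favor. Satisfied.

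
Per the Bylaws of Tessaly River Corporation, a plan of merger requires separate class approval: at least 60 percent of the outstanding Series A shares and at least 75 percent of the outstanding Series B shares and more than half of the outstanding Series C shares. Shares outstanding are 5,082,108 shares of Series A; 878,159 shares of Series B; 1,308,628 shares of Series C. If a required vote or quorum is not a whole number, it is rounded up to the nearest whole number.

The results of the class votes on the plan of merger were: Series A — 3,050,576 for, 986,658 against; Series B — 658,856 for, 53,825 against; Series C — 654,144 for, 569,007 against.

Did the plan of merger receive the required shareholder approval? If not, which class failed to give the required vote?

Not approved — the Series C shares did not give the required vote.

Series A: 3/5 of 5082108 = 3049264.80, rounded up to 3049265; 3,049,265 required, 3,050,576 in favor — approved.
Series B: 3/4 of 878159 = 658619.25, rounded up to 658620; 658,620 required, 658,856 in favor — approved.
Series C: a majority of 1308628 is 654315; 654,315 required, 654,144 in favor — not approved.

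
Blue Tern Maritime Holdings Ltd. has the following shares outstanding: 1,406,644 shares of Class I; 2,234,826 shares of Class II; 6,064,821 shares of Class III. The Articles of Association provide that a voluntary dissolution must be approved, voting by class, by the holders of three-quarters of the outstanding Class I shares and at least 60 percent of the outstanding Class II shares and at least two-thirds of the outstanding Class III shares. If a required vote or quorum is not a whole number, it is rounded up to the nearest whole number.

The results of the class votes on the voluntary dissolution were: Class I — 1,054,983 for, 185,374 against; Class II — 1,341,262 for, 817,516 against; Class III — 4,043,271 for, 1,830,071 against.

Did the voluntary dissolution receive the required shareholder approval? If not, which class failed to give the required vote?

Class I: 3/4 of 1406644 = 1054983; 1,054,983 required, 1,054,983 in favor — approved.
Class II: 3/5 of 2234826 = 1340895.60, rounded up to 1340896; 1,340,896 required, 1,341,262 in favor — approved.
Class III: 2/3 of 6064821 = 4043214; 4,043,214 required, 4,043,271 in favor — approved.

Approved — every class gave the required vote.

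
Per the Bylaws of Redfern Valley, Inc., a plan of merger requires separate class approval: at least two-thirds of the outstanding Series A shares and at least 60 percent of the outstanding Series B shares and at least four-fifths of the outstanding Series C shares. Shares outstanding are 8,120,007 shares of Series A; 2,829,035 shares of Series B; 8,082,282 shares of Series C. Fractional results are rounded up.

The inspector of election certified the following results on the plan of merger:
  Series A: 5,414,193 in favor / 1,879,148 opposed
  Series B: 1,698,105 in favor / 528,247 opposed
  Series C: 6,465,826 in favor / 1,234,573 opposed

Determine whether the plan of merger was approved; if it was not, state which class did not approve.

Approved — every class gave the required vote.

Series A: 2/3 of 8120007 = 5413338; 5,413,338 required, 5,414,193 in favor — approved.
Series B: 3/5 of 2829035 = 1697421; 1,697,421 required, 1,698,105 in favor — approved.
Series C: 4/5 of 8082282 = 6465825.60, rounded up to 6465826; 6,465,826 required, 6,465,826 in favor — approved.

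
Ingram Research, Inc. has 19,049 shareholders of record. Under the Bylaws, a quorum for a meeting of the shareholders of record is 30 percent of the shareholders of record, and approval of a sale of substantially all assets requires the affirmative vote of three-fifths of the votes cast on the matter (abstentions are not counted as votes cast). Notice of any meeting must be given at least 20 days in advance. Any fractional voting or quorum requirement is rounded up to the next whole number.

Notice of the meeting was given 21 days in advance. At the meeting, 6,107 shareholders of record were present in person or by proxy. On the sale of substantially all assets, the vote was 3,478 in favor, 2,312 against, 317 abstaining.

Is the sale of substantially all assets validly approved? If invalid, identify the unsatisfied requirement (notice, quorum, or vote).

Valid — all requirements satisfied.

Notice: 21 days given; 20 required. Satisfied.
Quorum: 30% of 19,049 = 5,714.70, rounded up to 5,715; 6,107 present. Satisfied.
Vote: requires three-fifths of the votes cast (6,107 − 317 abstaining = 5,790); 3/5 of 5790 = 3474, so 3,474 needed; 3,478 in favor. Satisfied.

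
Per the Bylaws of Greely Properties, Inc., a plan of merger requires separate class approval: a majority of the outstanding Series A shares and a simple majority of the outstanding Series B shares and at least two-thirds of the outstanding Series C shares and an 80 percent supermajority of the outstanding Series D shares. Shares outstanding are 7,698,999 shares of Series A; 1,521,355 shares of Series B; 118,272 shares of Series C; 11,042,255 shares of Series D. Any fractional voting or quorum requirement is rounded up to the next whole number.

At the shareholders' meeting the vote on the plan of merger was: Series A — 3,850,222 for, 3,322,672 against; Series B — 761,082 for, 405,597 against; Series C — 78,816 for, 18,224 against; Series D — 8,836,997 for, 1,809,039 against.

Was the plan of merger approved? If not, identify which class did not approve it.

Series A: a majority of 7698999 is 3849500; 3,849,500 required, 3,850,222 in favor — approved.
Series B: a majority of 1521355 is 760678; 760,678 required, 761,082 in favor — approved.
Series C: 2/3 of 118272 = 78848; 78,848 required, 78,816 in favor — not approved.
Series D: 4/5 of 11042255 = 8833804; 8,833,804 required, 8,836,997 in favor — approved.

Not approved — the Series C shares did not give the required vote.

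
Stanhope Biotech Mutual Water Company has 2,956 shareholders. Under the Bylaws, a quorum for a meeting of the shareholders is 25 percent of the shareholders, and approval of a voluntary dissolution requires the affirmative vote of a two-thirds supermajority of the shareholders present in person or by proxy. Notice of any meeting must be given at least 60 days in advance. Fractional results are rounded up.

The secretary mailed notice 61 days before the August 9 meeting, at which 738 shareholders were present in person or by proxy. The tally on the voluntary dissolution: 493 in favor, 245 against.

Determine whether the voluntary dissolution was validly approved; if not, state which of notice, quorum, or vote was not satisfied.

Invalid — quorum requirement not satisfied.

Notice: 61 days given; 60 required. Satisfied.
Quorum: 25% of 2,956 = 739; 738 present. Not satisfied.
Vote: requires two-thirds of those present (738); 2/3 of 738 = 492, so 492 needed; 493 in favor. Satisfied.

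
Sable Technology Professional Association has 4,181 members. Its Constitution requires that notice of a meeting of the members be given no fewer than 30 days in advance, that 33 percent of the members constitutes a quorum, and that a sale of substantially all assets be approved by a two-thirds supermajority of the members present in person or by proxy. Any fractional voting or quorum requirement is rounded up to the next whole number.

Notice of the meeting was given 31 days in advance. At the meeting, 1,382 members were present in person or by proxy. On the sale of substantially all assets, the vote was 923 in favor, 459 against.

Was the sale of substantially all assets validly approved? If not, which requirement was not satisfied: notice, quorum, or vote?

Notice: 31 days given; 30 required. Satisfied.
Quorum: 33% of 4,181 = 1,379.73, rounded up to 1,380; 1,382 present. Satisfied.
Vote: requires two-thirds of those present (1,382); 2/3 of 1382 = 921.33, rounded up to 922, so 922 needed; 923 in favor. Satisfied.

Valid — all requirements satisfied.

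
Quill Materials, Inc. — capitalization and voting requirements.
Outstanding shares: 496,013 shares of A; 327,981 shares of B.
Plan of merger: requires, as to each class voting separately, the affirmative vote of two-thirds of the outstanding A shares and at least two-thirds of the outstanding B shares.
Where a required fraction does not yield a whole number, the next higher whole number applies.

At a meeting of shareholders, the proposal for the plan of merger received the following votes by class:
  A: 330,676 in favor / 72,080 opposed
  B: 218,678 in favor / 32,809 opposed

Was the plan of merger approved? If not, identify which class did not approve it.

A: 2/3 of 496013 = 330675.33, rounded up to 330676; 330,676 required, 330,676 in favor — approved.
B: 2/3 of 327981 = 218654; 218,654 required, 218,678 in favor — approved.

Approved — every class gave the required vote.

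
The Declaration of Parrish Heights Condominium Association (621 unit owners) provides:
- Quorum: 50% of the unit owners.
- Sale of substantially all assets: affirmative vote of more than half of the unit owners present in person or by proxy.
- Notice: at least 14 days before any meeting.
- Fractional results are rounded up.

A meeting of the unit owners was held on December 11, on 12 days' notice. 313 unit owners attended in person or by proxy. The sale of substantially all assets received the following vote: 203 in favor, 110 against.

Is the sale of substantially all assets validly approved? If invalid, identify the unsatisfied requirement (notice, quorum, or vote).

Notice: 12 days given; 14 required. Not satisfied.
Quorum: 50% of 621 = 310.50, rounded up to 311; 313 present. Satisfied.
Vote: requires a majority of those present (313); a majority of 313 is 157, so 157 needed; 203 in favor. Satisfied.

Invalid — notice requirement not satisfied.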